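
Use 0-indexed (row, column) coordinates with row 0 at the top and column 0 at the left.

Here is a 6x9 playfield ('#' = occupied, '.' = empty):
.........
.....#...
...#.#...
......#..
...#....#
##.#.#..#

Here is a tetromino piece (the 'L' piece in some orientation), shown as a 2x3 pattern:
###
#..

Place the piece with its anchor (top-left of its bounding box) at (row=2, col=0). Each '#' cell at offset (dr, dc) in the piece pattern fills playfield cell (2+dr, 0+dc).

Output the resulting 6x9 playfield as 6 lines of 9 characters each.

Fill (2+0,0+0) = (2,0)
Fill (2+0,0+1) = (2,1)
Fill (2+0,0+2) = (2,2)
Fill (2+1,0+0) = (3,0)

Answer: .........
.....#...
####.#...
#.....#..
...#....#
##.#.#..#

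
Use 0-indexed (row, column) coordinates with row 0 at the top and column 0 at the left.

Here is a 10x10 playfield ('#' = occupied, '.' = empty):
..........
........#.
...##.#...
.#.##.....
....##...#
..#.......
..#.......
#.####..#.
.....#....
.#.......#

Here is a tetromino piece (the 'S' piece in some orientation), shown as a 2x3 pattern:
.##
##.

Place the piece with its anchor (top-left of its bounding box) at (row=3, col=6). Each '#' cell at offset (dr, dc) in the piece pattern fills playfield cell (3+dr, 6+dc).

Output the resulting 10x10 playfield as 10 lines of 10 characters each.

Fill (3+0,6+1) = (3,7)
Fill (3+0,6+2) = (3,8)
Fill (3+1,6+0) = (4,6)
Fill (3+1,6+1) = (4,7)

Answer: ..........
........#.
...##.#...
.#.##..##.
....####.#
..#.......
..#.......
#.####..#.
.....#....
.#.......#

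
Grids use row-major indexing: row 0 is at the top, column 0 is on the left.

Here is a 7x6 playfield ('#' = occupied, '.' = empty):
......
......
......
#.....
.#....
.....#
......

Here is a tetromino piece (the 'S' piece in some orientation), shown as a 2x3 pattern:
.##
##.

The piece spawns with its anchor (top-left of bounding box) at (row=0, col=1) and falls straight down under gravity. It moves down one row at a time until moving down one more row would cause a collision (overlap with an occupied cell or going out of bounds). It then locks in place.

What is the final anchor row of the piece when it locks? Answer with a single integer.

Answer: 2

Derivation:
Spawn at (row=0, col=1). Try each row:
  row 0: fits
  row 1: fits
  row 2: fits
  row 3: blocked -> lock at row 2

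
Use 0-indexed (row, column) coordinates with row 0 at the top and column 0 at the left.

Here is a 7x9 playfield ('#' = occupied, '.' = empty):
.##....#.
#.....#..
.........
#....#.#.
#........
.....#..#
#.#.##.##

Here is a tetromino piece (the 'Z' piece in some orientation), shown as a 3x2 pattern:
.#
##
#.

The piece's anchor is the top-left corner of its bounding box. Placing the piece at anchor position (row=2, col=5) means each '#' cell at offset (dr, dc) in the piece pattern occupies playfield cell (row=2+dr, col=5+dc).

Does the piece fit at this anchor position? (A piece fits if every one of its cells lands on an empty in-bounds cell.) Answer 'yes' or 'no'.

Answer: no

Derivation:
Check each piece cell at anchor (2, 5):
  offset (0,1) -> (2,6): empty -> OK
  offset (1,0) -> (3,5): occupied ('#') -> FAIL
  offset (1,1) -> (3,6): empty -> OK
  offset (2,0) -> (4,5): empty -> OK
All cells valid: no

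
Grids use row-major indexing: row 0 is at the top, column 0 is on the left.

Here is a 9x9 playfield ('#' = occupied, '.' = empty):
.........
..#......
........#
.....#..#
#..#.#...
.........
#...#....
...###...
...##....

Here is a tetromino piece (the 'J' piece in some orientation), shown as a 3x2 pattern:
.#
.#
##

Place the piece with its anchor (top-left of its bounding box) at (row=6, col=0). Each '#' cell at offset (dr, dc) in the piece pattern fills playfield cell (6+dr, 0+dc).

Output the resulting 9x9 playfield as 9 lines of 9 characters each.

Answer: .........
..#......
........#
.....#..#
#..#.#...
.........
##..#....
.#.###...
##.##....

Derivation:
Fill (6+0,0+1) = (6,1)
Fill (6+1,0+1) = (7,1)
Fill (6+2,0+0) = (8,0)
Fill (6+2,0+1) = (8,1)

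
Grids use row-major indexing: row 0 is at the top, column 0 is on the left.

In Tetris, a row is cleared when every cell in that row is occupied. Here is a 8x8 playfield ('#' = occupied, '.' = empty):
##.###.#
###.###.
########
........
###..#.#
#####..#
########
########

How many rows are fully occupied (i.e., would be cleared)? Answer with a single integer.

Answer: 3

Derivation:
Check each row:
  row 0: 2 empty cells -> not full
  row 1: 2 empty cells -> not full
  row 2: 0 empty cells -> FULL (clear)
  row 3: 8 empty cells -> not full
  row 4: 3 empty cells -> not full
  row 5: 2 empty cells -> not full
  row 6: 0 empty cells -> FULL (clear)
  row 7: 0 empty cells -> FULL (clear)
Total rows cleared: 3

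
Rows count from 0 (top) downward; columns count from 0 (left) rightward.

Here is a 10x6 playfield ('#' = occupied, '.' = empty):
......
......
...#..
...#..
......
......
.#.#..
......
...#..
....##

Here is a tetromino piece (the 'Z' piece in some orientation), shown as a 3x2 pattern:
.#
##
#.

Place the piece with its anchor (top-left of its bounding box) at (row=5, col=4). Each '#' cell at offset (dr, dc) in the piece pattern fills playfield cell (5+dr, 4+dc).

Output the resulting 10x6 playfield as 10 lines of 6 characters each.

Answer: ......
......
...#..
...#..
......
.....#
.#.###
....#.
...#..
....##

Derivation:
Fill (5+0,4+1) = (5,5)
Fill (5+1,4+0) = (6,4)
Fill (5+1,4+1) = (6,5)
Fill (5+2,4+0) = (7,4)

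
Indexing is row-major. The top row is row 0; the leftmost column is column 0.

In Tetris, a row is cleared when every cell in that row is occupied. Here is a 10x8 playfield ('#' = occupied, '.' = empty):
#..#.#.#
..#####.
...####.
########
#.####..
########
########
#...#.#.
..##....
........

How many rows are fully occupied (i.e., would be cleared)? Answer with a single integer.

Answer: 3

Derivation:
Check each row:
  row 0: 4 empty cells -> not full
  row 1: 3 empty cells -> not full
  row 2: 4 empty cells -> not full
  row 3: 0 empty cells -> FULL (clear)
  row 4: 3 empty cells -> not full
  row 5: 0 empty cells -> FULL (clear)
  row 6: 0 empty cells -> FULL (clear)
  row 7: 5 empty cells -> not full
  row 8: 6 empty cells -> not full
  row 9: 8 empty cells -> not full
Total rows cleared: 3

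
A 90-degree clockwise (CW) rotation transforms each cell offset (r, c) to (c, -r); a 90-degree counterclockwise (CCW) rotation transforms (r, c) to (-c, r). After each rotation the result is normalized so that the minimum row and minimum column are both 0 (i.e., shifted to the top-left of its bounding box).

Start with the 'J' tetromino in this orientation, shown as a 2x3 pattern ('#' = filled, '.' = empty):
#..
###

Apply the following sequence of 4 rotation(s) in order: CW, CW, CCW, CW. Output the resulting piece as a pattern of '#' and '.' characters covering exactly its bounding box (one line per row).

Answer: ###
..#

Derivation:
Start:
#..
###
After rotation 1 (CW):
##
#.
#.
After rotation 2 (CW):
###
..#
After rotation 3 (CCW):
##
#.
#.
After rotation 4 (CW):
###
..#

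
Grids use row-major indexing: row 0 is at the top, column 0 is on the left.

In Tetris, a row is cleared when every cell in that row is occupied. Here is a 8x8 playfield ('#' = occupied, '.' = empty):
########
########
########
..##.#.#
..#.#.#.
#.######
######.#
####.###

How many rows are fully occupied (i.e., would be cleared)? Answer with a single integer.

Answer: 3

Derivation:
Check each row:
  row 0: 0 empty cells -> FULL (clear)
  row 1: 0 empty cells -> FULL (clear)
  row 2: 0 empty cells -> FULL (clear)
  row 3: 4 empty cells -> not full
  row 4: 5 empty cells -> not full
  row 5: 1 empty cell -> not full
  row 6: 1 empty cell -> not full
  row 7: 1 empty cell -> not full
Total rows cleared: 3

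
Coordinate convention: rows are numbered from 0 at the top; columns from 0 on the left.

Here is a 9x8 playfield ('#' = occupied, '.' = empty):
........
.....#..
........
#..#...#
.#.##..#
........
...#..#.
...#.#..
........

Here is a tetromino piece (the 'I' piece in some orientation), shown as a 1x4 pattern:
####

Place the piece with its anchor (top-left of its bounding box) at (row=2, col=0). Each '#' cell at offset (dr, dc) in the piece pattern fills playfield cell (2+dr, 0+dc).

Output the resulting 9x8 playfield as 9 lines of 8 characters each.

Fill (2+0,0+0) = (2,0)
Fill (2+0,0+1) = (2,1)
Fill (2+0,0+2) = (2,2)
Fill (2+0,0+3) = (2,3)

Answer: ........
.....#..
####....
#..#...#
.#.##..#
........
...#..#.
...#.#..
........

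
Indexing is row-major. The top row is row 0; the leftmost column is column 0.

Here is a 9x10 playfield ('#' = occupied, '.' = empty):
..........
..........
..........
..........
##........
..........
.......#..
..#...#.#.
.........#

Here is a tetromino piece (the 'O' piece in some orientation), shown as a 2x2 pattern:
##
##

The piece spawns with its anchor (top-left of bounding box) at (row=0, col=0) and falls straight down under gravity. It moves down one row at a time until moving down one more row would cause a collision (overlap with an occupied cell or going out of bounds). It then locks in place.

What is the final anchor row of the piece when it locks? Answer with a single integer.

Spawn at (row=0, col=0). Try each row:
  row 0: fits
  row 1: fits
  row 2: fits
  row 3: blocked -> lock at row 2

Answer: 2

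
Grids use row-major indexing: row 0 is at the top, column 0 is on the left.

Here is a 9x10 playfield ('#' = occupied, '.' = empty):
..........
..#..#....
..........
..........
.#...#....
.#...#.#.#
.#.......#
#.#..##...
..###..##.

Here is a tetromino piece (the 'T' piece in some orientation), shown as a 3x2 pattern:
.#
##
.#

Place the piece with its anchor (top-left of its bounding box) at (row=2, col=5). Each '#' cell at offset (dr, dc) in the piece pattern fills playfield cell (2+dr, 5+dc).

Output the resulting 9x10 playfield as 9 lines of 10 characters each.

Answer: ..........
..#..#....
......#...
.....##...
.#...##...
.#...#.#.#
.#.......#
#.#..##...
..###..##.

Derivation:
Fill (2+0,5+1) = (2,6)
Fill (2+1,5+0) = (3,5)
Fill (2+1,5+1) = (3,6)
Fill (2+2,5+1) = (4,6)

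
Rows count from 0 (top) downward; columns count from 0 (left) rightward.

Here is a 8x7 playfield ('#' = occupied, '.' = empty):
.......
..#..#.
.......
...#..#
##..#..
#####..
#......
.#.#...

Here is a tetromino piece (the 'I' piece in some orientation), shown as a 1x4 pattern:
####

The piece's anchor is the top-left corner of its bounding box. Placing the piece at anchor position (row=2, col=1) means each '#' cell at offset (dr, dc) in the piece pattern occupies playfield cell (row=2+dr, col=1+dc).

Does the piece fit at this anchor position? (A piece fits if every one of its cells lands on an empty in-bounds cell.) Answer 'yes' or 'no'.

Answer: yes

Derivation:
Check each piece cell at anchor (2, 1):
  offset (0,0) -> (2,1): empty -> OK
  offset (0,1) -> (2,2): empty -> OK
  offset (0,2) -> (2,3): empty -> OK
  offset (0,3) -> (2,4): empty -> OK
All cells valid: yes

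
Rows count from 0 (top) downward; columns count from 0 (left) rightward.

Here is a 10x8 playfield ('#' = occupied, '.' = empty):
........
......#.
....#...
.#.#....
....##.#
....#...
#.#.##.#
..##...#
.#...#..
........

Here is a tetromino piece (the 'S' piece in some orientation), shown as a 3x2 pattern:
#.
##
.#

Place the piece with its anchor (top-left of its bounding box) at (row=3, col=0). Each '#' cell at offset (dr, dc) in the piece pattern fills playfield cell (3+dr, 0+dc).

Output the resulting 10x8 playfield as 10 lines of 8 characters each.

Answer: ........
......#.
....#...
##.#....
##..##.#
.#..#...
#.#.##.#
..##...#
.#...#..
........

Derivation:
Fill (3+0,0+0) = (3,0)
Fill (3+1,0+0) = (4,0)
Fill (3+1,0+1) = (4,1)
Fill (3+2,0+1) = (5,1)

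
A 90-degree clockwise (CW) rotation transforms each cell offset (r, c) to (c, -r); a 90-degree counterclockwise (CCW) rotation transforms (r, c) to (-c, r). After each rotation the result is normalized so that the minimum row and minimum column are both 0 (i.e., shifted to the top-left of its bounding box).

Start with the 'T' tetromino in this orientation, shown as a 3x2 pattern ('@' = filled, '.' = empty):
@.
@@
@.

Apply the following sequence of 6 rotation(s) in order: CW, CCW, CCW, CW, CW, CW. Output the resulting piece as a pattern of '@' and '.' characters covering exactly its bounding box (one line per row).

Start:
@.
@@
@.
After rotation 1 (CW):
@@@
.@.
After rotation 2 (CCW):
@.
@@
@.
After rotation 3 (CCW):
.@.
@@@
After rotation 4 (CW):
@.
@@
@.
After rotation 5 (CW):
@@@
.@.
After rotation 6 (CW):
.@
@@
.@

Answer: .@
@@
.@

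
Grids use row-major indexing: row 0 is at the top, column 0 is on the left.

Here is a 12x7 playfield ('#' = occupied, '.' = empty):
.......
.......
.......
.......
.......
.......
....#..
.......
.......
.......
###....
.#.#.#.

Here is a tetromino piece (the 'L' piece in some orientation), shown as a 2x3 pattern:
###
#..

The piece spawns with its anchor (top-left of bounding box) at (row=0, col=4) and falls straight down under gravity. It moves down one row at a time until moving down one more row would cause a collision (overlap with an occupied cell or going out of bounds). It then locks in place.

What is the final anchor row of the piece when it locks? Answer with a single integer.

Spawn at (row=0, col=4). Try each row:
  row 0: fits
  row 1: fits
  row 2: fits
  row 3: fits
  row 4: fits
  row 5: blocked -> lock at row 4

Answer: 4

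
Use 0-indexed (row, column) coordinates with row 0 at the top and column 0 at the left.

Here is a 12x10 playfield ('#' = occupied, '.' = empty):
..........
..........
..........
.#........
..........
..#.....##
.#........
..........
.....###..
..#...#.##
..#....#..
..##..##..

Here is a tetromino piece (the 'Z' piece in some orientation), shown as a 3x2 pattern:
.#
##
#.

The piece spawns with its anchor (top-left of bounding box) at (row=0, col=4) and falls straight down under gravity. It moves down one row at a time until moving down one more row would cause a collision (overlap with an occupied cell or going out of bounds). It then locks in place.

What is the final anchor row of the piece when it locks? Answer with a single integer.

Answer: 6

Derivation:
Spawn at (row=0, col=4). Try each row:
  row 0: fits
  row 1: fits
  row 2: fits
  row 3: fits
  row 4: fits
  row 5: fits
  row 6: fits
  row 7: blocked -> lock at row 6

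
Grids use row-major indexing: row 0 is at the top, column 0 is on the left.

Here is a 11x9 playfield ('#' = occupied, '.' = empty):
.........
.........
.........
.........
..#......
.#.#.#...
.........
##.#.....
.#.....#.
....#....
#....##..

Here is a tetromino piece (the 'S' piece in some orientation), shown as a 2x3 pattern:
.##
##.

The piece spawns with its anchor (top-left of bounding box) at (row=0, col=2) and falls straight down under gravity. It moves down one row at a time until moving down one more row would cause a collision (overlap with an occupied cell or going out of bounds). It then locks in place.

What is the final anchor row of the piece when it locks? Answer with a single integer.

Spawn at (row=0, col=2). Try each row:
  row 0: fits
  row 1: fits
  row 2: fits
  row 3: blocked -> lock at row 2

Answer: 2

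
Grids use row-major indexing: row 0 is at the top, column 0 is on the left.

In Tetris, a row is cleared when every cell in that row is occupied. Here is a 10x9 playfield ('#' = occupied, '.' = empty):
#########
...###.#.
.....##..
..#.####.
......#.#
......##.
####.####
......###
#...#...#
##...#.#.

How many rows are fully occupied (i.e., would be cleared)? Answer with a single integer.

Check each row:
  row 0: 0 empty cells -> FULL (clear)
  row 1: 5 empty cells -> not full
  row 2: 7 empty cells -> not full
  row 3: 4 empty cells -> not full
  row 4: 7 empty cells -> not full
  row 5: 7 empty cells -> not full
  row 6: 1 empty cell -> not full
  row 7: 6 empty cells -> not full
  row 8: 6 empty cells -> not full
  row 9: 5 empty cells -> not full
Total rows cleared: 1

Answer: 1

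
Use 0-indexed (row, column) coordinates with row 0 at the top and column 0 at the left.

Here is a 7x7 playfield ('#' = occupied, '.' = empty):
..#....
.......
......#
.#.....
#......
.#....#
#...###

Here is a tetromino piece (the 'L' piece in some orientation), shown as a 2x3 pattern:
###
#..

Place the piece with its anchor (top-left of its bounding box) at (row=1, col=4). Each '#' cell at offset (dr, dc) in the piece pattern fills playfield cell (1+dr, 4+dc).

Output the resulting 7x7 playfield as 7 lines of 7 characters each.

Fill (1+0,4+0) = (1,4)
Fill (1+0,4+1) = (1,5)
Fill (1+0,4+2) = (1,6)
Fill (1+1,4+0) = (2,4)

Answer: ..#....
....###
....#.#
.#.....
#......
.#....#
#...###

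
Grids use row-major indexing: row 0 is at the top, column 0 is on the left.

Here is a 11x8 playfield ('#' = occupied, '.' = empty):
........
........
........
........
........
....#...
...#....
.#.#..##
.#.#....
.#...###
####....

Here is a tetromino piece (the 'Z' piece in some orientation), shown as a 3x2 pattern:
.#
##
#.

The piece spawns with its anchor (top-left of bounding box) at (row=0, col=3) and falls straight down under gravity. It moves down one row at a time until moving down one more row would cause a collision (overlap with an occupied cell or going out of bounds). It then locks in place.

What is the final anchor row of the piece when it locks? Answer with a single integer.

Spawn at (row=0, col=3). Try each row:
  row 0: fits
  row 1: fits
  row 2: fits
  row 3: fits
  row 4: blocked -> lock at row 3

Answer: 3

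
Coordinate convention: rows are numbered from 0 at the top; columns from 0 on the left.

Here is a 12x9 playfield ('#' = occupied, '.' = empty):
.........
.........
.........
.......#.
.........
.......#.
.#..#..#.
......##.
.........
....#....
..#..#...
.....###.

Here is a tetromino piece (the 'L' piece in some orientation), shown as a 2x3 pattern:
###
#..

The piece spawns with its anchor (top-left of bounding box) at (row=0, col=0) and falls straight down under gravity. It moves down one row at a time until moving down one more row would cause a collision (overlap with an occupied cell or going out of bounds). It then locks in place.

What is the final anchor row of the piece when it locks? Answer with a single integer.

Spawn at (row=0, col=0). Try each row:
  row 0: fits
  row 1: fits
  row 2: fits
  row 3: fits
  row 4: fits
  row 5: fits
  row 6: blocked -> lock at row 5

Answer: 5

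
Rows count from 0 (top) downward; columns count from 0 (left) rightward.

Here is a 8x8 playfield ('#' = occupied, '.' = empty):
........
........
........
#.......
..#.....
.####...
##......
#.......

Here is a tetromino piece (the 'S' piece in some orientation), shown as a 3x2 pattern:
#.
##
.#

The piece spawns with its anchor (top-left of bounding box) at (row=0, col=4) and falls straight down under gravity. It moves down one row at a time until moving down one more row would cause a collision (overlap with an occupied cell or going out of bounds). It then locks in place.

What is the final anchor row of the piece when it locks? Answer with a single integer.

Answer: 3

Derivation:
Spawn at (row=0, col=4). Try each row:
  row 0: fits
  row 1: fits
  row 2: fits
  row 3: fits
  row 4: blocked -> lock at row 3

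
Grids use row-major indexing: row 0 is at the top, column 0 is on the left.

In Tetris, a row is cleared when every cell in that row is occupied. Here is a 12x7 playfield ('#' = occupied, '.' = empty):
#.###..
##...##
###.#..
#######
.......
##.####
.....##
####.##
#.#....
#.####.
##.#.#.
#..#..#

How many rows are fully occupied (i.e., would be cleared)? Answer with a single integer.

Answer: 1

Derivation:
Check each row:
  row 0: 3 empty cells -> not full
  row 1: 3 empty cells -> not full
  row 2: 3 empty cells -> not full
  row 3: 0 empty cells -> FULL (clear)
  row 4: 7 empty cells -> not full
  row 5: 1 empty cell -> not full
  row 6: 5 empty cells -> not full
  row 7: 1 empty cell -> not full
  row 8: 5 empty cells -> not full
  row 9: 2 empty cells -> not full
  row 10: 3 empty cells -> not full
  row 11: 4 empty cells -> not full
Total rows cleared: 1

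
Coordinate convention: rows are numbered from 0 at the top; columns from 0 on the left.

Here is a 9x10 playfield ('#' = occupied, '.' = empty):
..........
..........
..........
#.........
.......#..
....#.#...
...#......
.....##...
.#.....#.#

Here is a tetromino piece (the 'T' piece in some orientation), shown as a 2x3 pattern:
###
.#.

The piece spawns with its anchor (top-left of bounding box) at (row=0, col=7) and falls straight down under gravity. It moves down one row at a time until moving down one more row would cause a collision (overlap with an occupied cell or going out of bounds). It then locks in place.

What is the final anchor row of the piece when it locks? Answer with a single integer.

Spawn at (row=0, col=7). Try each row:
  row 0: fits
  row 1: fits
  row 2: fits
  row 3: fits
  row 4: blocked -> lock at row 3

Answer: 3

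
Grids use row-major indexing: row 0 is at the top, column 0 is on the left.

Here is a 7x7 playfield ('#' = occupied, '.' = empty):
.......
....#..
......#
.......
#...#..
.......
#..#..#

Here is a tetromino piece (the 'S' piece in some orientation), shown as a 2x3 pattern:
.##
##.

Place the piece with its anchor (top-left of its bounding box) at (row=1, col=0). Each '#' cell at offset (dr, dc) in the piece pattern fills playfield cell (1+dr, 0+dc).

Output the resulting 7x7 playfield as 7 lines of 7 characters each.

Fill (1+0,0+1) = (1,1)
Fill (1+0,0+2) = (1,2)
Fill (1+1,0+0) = (2,0)
Fill (1+1,0+1) = (2,1)

Answer: .......
.##.#..
##....#
.......
#...#..
.......
#..#..#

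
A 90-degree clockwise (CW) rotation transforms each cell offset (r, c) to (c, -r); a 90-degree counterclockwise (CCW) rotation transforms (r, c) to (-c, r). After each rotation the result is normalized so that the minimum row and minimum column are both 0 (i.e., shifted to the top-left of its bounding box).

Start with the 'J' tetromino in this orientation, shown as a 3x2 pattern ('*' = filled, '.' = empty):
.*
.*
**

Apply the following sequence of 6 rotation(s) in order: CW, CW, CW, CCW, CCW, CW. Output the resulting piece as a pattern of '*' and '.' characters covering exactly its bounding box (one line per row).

Answer: **
*.
*.

Derivation:
Start:
.*
.*
**
After rotation 1 (CW):
*..
***
After rotation 2 (CW):
**
*.
*.
After rotation 3 (CW):
***
..*
After rotation 4 (CCW):
**
*.
*.
After rotation 5 (CCW):
*..
***
After rotation 6 (CW):
**
*.
*.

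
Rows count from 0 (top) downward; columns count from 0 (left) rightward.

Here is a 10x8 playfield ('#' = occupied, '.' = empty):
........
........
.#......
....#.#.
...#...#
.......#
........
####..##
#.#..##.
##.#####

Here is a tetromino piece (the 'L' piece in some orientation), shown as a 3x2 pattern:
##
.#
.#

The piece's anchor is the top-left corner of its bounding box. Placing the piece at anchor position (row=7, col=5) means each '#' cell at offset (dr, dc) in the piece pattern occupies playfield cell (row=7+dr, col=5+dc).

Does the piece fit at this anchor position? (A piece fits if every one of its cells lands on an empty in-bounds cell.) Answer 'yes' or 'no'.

Check each piece cell at anchor (7, 5):
  offset (0,0) -> (7,5): empty -> OK
  offset (0,1) -> (7,6): occupied ('#') -> FAIL
  offset (1,1) -> (8,6): occupied ('#') -> FAIL
  offset (2,1) -> (9,6): occupied ('#') -> FAIL
All cells valid: no

Answer: no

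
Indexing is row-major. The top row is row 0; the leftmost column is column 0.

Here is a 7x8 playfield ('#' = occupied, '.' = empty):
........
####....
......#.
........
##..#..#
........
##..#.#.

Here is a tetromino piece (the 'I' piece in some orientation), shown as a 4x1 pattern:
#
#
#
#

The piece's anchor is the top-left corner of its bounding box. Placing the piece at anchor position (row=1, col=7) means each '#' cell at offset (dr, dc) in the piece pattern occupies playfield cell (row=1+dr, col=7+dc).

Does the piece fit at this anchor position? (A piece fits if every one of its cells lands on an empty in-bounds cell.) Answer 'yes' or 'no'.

Check each piece cell at anchor (1, 7):
  offset (0,0) -> (1,7): empty -> OK
  offset (1,0) -> (2,7): empty -> OK
  offset (2,0) -> (3,7): empty -> OK
  offset (3,0) -> (4,7): occupied ('#') -> FAIL
All cells valid: no

Answer: no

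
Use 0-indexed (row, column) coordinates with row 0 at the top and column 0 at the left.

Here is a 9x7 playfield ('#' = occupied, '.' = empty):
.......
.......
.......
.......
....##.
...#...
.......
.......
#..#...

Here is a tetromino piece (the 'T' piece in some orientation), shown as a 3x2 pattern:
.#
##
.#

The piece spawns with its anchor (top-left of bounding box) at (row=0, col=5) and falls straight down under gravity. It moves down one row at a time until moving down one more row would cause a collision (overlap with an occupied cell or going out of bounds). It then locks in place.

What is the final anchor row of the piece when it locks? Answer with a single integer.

Spawn at (row=0, col=5). Try each row:
  row 0: fits
  row 1: fits
  row 2: fits
  row 3: blocked -> lock at row 2

Answer: 2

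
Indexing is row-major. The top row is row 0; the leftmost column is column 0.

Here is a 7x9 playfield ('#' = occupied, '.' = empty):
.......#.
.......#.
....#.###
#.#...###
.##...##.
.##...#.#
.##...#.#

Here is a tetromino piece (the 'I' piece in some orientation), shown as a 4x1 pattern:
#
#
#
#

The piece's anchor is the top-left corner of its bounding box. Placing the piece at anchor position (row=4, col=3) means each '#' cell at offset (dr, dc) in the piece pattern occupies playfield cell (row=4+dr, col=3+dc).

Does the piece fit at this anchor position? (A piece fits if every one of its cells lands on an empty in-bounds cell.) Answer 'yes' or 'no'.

Answer: no

Derivation:
Check each piece cell at anchor (4, 3):
  offset (0,0) -> (4,3): empty -> OK
  offset (1,0) -> (5,3): empty -> OK
  offset (2,0) -> (6,3): empty -> OK
  offset (3,0) -> (7,3): out of bounds -> FAIL
All cells valid: no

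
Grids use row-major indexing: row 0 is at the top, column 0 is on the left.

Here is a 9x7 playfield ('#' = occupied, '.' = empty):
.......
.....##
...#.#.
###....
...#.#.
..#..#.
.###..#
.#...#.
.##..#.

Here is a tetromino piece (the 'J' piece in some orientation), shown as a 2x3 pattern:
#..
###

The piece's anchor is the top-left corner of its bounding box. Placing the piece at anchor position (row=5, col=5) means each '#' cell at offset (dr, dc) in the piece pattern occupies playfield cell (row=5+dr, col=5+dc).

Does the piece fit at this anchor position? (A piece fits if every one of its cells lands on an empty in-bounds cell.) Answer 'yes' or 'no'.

Check each piece cell at anchor (5, 5):
  offset (0,0) -> (5,5): occupied ('#') -> FAIL
  offset (1,0) -> (6,5): empty -> OK
  offset (1,1) -> (6,6): occupied ('#') -> FAIL
  offset (1,2) -> (6,7): out of bounds -> FAIL
All cells valid: no

Answer: no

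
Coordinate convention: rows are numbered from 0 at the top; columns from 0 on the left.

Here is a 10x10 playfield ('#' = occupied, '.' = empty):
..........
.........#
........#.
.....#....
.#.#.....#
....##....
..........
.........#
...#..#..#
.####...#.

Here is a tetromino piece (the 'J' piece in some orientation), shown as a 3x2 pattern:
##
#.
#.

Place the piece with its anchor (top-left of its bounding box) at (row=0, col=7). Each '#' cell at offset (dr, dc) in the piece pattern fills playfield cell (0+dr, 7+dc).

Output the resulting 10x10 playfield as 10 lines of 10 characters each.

Answer: .......##.
.......#.#
.......##.
.....#....
.#.#.....#
....##....
..........
.........#
...#..#..#
.####...#.

Derivation:
Fill (0+0,7+0) = (0,7)
Fill (0+0,7+1) = (0,8)
Fill (0+1,7+0) = (1,7)
Fill (0+2,7+0) = (2,7)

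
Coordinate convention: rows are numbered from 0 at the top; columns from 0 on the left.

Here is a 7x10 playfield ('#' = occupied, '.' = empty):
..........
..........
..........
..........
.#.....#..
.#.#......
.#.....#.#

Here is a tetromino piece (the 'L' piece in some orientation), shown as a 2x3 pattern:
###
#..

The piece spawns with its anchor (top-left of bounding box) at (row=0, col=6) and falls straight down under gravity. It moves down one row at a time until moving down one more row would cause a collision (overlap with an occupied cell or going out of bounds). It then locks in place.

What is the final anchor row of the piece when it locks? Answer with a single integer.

Answer: 3

Derivation:
Spawn at (row=0, col=6). Try each row:
  row 0: fits
  row 1: fits
  row 2: fits
  row 3: fits
  row 4: blocked -> lock at row 3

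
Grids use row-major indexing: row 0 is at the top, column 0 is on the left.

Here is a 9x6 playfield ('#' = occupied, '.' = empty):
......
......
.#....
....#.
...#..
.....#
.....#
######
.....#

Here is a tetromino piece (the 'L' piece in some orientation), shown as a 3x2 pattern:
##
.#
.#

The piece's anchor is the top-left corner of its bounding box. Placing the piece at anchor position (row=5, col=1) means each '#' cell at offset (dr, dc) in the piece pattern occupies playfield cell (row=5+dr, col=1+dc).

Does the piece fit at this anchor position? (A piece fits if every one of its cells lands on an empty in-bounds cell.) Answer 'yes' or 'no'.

Check each piece cell at anchor (5, 1):
  offset (0,0) -> (5,1): empty -> OK
  offset (0,1) -> (5,2): empty -> OK
  offset (1,1) -> (6,2): empty -> OK
  offset (2,1) -> (7,2): occupied ('#') -> FAIL
All cells valid: no

Answer: no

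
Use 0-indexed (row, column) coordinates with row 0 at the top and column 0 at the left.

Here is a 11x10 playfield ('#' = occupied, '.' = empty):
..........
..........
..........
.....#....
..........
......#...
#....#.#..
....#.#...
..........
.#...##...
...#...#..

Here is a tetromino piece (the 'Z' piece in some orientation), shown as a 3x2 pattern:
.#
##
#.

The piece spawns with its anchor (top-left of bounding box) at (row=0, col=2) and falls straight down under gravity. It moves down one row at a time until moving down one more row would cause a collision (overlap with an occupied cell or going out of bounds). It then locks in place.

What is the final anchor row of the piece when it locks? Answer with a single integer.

Spawn at (row=0, col=2). Try each row:
  row 0: fits
  row 1: fits
  row 2: fits
  row 3: fits
  row 4: fits
  row 5: fits
  row 6: fits
  row 7: fits
  row 8: fits
  row 9: blocked -> lock at row 8

Answer: 8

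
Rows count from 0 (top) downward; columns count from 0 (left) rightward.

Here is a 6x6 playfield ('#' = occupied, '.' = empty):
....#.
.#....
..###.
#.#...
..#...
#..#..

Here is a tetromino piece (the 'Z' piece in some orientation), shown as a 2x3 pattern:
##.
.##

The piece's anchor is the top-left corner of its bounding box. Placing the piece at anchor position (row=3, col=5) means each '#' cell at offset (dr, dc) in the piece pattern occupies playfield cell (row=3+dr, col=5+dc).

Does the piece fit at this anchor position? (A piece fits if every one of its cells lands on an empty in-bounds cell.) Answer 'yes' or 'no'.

Check each piece cell at anchor (3, 5):
  offset (0,0) -> (3,5): empty -> OK
  offset (0,1) -> (3,6): out of bounds -> FAIL
  offset (1,1) -> (4,6): out of bounds -> FAIL
  offset (1,2) -> (4,7): out of bounds -> FAIL
All cells valid: no

Answer: no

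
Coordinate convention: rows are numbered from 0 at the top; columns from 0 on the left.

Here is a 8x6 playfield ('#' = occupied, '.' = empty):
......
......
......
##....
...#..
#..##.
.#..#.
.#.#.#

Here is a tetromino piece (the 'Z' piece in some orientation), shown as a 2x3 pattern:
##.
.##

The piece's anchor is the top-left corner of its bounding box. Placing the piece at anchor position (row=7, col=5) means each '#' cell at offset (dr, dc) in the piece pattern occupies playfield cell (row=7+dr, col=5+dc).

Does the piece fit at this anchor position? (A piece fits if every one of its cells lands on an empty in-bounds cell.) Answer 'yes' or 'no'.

Answer: no

Derivation:
Check each piece cell at anchor (7, 5):
  offset (0,0) -> (7,5): occupied ('#') -> FAIL
  offset (0,1) -> (7,6): out of bounds -> FAIL
  offset (1,1) -> (8,6): out of bounds -> FAIL
  offset (1,2) -> (8,7): out of bounds -> FAIL
All cells valid: no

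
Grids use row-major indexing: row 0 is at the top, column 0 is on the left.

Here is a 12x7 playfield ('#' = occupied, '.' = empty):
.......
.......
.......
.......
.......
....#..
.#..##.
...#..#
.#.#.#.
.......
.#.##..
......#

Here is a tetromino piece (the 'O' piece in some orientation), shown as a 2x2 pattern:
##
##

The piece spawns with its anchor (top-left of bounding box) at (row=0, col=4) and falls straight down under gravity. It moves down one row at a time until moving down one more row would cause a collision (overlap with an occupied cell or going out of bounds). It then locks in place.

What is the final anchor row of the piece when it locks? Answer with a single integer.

Spawn at (row=0, col=4). Try each row:
  row 0: fits
  row 1: fits
  row 2: fits
  row 3: fits
  row 4: blocked -> lock at row 3

Answer: 3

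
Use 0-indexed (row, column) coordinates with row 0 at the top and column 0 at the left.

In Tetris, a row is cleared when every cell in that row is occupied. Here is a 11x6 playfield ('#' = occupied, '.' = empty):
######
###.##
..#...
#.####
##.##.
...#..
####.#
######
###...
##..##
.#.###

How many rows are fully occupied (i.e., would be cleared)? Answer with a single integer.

Answer: 2

Derivation:
Check each row:
  row 0: 0 empty cells -> FULL (clear)
  row 1: 1 empty cell -> not full
  row 2: 5 empty cells -> not full
  row 3: 1 empty cell -> not full
  row 4: 2 empty cells -> not full
  row 5: 5 empty cells -> not full
  row 6: 1 empty cell -> not full
  row 7: 0 empty cells -> FULL (clear)
  row 8: 3 empty cells -> not full
  row 9: 2 empty cells -> not full
  row 10: 2 empty cells -> not full
Total rows cleared: 2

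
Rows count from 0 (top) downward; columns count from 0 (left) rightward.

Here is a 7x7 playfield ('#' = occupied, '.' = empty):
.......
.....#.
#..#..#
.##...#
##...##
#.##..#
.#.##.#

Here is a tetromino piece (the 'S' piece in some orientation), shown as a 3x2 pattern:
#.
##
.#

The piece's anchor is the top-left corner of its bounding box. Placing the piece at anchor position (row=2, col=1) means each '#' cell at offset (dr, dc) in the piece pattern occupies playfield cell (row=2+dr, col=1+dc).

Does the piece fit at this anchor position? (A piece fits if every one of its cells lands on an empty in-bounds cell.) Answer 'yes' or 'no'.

Answer: no

Derivation:
Check each piece cell at anchor (2, 1):
  offset (0,0) -> (2,1): empty -> OK
  offset (1,0) -> (3,1): occupied ('#') -> FAIL
  offset (1,1) -> (3,2): occupied ('#') -> FAIL
  offset (2,1) -> (4,2): empty -> OK
All cells valid: no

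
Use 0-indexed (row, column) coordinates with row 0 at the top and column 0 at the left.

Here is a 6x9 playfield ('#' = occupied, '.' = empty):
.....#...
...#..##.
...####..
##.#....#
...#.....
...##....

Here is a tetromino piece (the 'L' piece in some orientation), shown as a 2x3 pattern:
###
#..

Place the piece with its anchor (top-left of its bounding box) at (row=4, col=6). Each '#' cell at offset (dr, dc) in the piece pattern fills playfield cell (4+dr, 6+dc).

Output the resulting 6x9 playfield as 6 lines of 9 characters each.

Fill (4+0,6+0) = (4,6)
Fill (4+0,6+1) = (4,7)
Fill (4+0,6+2) = (4,8)
Fill (4+1,6+0) = (5,6)

Answer: .....#...
...#..##.
...####..
##.#....#
...#..###
...##.#..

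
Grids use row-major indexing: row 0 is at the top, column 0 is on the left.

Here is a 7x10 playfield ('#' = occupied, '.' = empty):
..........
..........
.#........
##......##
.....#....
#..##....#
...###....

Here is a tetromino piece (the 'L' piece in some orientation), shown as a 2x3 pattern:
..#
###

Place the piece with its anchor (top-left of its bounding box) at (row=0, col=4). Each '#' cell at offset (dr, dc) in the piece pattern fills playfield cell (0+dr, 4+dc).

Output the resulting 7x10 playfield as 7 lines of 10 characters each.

Fill (0+0,4+2) = (0,6)
Fill (0+1,4+0) = (1,4)
Fill (0+1,4+1) = (1,5)
Fill (0+1,4+2) = (1,6)

Answer: ......#...
....###...
.#........
##......##
.....#....
#..##....#
...###....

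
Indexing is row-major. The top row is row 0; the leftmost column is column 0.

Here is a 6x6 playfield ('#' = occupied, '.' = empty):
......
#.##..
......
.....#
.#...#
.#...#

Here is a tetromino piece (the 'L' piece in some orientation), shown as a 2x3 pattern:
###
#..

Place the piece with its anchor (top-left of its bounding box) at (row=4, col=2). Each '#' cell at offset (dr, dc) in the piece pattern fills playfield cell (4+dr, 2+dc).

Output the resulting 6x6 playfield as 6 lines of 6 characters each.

Answer: ......
#.##..
......
.....#
.#####
.##..#

Derivation:
Fill (4+0,2+0) = (4,2)
Fill (4+0,2+1) = (4,3)
Fill (4+0,2+2) = (4,4)
Fill (4+1,2+0) = (5,2)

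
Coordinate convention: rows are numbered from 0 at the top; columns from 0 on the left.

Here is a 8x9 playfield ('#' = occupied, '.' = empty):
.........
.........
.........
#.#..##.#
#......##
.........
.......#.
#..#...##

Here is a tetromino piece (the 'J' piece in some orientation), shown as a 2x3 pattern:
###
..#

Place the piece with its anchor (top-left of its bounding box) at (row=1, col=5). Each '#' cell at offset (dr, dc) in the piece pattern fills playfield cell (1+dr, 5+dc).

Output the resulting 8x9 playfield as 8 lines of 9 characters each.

Answer: .........
.....###.
.......#.
#.#..##.#
#......##
.........
.......#.
#..#...##

Derivation:
Fill (1+0,5+0) = (1,5)
Fill (1+0,5+1) = (1,6)
Fill (1+0,5+2) = (1,7)
Fill (1+1,5+2) = (2,7)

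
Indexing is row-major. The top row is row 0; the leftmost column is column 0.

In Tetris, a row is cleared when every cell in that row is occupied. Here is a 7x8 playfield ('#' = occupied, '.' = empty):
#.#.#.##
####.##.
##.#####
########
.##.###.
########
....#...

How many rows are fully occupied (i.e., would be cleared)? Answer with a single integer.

Answer: 2

Derivation:
Check each row:
  row 0: 3 empty cells -> not full
  row 1: 2 empty cells -> not full
  row 2: 1 empty cell -> not full
  row 3: 0 empty cells -> FULL (clear)
  row 4: 3 empty cells -> not full
  row 5: 0 empty cells -> FULL (clear)
  row 6: 7 empty cells -> not full
Total rows cleared: 2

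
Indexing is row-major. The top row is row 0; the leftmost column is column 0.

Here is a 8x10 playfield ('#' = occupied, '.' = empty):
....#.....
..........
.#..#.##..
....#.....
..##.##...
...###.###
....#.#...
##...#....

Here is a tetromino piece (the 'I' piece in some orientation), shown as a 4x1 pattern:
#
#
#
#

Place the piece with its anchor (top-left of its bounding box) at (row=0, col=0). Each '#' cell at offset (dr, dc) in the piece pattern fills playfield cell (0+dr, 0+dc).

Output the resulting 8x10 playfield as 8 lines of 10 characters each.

Fill (0+0,0+0) = (0,0)
Fill (0+1,0+0) = (1,0)
Fill (0+2,0+0) = (2,0)
Fill (0+3,0+0) = (3,0)

Answer: #...#.....
#.........
##..#.##..
#...#.....
..##.##...
...###.###
....#.#...
##...#....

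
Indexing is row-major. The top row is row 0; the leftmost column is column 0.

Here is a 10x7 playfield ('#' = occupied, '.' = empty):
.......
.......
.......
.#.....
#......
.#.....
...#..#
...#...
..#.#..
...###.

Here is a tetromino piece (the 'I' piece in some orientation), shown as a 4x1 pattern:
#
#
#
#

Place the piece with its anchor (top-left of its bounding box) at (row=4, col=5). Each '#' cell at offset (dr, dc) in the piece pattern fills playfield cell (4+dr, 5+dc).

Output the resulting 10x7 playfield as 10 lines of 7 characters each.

Answer: .......
.......
.......
.#.....
#....#.
.#...#.
...#.##
...#.#.
..#.#..
...###.

Derivation:
Fill (4+0,5+0) = (4,5)
Fill (4+1,5+0) = (5,5)
Fill (4+2,5+0) = (6,5)
Fill (4+3,5+0) = (7,5)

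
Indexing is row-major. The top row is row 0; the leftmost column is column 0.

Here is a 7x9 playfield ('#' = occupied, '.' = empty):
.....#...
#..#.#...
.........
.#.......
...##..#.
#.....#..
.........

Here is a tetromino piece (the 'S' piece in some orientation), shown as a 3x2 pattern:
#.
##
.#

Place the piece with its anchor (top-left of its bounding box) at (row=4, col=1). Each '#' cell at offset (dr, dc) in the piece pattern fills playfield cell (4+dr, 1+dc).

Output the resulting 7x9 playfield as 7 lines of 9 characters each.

Answer: .....#...
#..#.#...
.........
.#.......
.#.##..#.
###...#..
..#......

Derivation:
Fill (4+0,1+0) = (4,1)
Fill (4+1,1+0) = (5,1)
Fill (4+1,1+1) = (5,2)
Fill (4+2,1+1) = (6,2)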